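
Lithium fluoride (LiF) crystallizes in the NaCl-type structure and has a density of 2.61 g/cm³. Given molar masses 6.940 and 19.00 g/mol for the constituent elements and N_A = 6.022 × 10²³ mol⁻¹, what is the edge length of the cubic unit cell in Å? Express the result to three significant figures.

M(LiF) = 25.94 g/mol; Z = 4 formula units per cell.
a³ = Z·M/(N_A·ρ) = 4 × 25.94 / (6.022 × 10²³ × 2.61) = 6.602 × 10^-23 cm³, so a = 4.042 × 10^-8 cm = 4.04 Å.

4.04 Å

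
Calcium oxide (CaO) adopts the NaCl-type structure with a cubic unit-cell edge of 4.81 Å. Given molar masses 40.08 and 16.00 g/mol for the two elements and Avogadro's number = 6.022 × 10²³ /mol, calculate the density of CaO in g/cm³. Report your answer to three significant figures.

3.35 g/cm³

The NaCl-type structure contains Z = 4 formula units per cell; M(CaO) = 40.08 + 16.00 = 56.08 g/mol.
a³ = (4.810 × 10^-8 cm)³ = 1.113 × 10^-22 cm³.
ρ = 4 × 56.08 / (6.022 × 10²³ × 1.113 × 10^-22) = 3.347 g/cm³.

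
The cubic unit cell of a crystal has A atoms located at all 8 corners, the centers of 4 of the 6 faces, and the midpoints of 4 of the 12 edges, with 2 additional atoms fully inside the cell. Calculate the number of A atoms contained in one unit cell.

6

Corner atoms are shared by 8 cells (1/8 each), face atoms by 2 (1/2 each), edge atoms by 4 (1/4 each), interior atoms are unshared.
Net atoms = 8 × 1/8 + 4 × 1/2 + 4 × 1/4 + 2 = 1 + 2 + 1 + 2 = 6.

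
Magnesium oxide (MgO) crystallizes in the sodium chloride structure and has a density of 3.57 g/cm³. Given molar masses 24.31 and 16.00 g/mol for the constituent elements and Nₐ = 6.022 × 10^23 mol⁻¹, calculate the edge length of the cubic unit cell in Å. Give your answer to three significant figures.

4.22 Å

M(MgO) = 40.31 g/mol; Z = 4 formula units per cell.
a³ = Z·M/(N_A·ρ) = 4 × 40.31 / (6.022 × 10²³ × 3.57) = 7.500 × 10^-23 cm³, so a = 4.217 × 10^-8 cm = 4.22 Å.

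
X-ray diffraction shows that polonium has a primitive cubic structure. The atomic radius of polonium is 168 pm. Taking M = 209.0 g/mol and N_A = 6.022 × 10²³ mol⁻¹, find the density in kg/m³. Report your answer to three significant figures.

In a simple cubic lattice, atoms touch along the cell edge, so a = 2r, giving a = 336.0 pm = 3.360 × 10^-8 cm.
With Z = 1, ρ = Z·M/(N_A·a³) = 1 × 209.0 / (6.022 × 10²³ × 3.793 × 10^-23) = 9.149 g/cm³ = 9150 kg/m³.

9150 kg/m³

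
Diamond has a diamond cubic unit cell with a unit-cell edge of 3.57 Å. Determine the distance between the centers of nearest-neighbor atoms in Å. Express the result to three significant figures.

In a diamond cubic structure, nearest neighbors lie along the body diagonal with √3·a = 8r; the nearest-neighbor distance equals 2r = 0.4330·a.
d = 0.4330 × 3.57 = 1.55 Å.

1.55 Å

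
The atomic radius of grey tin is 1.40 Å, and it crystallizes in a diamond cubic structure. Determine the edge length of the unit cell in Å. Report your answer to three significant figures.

6.47 Å

In a diamond cubic lattice, nearest neighbors lie along the body diagonal with √3·a = 8r.
a = 8r/√3 = 8 × 1.40 / 1.7321 = 6.47 Å.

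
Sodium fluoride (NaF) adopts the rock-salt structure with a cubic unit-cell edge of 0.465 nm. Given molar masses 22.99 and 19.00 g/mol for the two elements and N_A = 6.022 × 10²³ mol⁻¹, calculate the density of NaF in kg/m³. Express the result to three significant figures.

2770 kg/m³

The rock-salt structure contains Z = 4 formula units per cell; M(NaF) = 22.99 + 19.00 = 41.99 g/mol.
a³ = (4.650 × 10^-8 cm)³ = 1.005 × 10^-22 cm³.
ρ = 4 × 41.99 / (6.022 × 10²³ × 1.005 × 10^-22) = 2.774 g/cm³ = 2770 kg/m³.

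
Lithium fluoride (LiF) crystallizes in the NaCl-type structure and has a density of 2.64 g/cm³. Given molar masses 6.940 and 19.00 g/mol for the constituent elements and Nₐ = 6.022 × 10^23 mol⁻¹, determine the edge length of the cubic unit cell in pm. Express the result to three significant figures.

403 pm

M(LiF) = 25.94 g/mol; Z = 4 formula units per cell.
a³ = Z·M/(N_A·ρ) = 4 × 25.94 / (6.022 × 10²³ × 2.64) = 6.527 × 10^-23 cm³, so a = 4.026 × 10^-8 cm = 403 pm.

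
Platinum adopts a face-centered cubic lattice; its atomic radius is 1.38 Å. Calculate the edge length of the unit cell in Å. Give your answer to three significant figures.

3.90 Å

In an FCC lattice, atoms touch along the face diagonal, so √2·a = 4r.
a = 4r/√2 = 4 × 1.38 / 1.4142 = 3.90 Å.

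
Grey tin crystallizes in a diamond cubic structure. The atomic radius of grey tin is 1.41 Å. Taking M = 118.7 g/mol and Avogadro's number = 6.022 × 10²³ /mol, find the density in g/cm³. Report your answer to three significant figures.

5.71 g/cm³

In a diamond cubic lattice, nearest neighbors lie along the body diagonal with √3·a = 8r, giving a = 6.513 Å = 6.513 × 10^-8 cm.
With Z = 8, ρ = Z·M/(N_A·a³) = 8 × 118.7 / (6.022 × 10²³ × 2.762 × 10^-22) = 5.709 g/cm³.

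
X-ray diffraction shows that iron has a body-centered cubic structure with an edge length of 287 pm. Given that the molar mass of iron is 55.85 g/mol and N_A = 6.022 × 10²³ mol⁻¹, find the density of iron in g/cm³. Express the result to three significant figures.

7.85 g/cm³

A BCC unit cell contains Z = 2 atoms.
Cell volume: a³ = (287 pm)³ = (2.870 × 10^-8 cm)³ = 2.364 × 10^-23 cm³.
ρ = Z·M/(N_A·a³) = 2 × 55.85 / (6.022 × 10²³ × 2.364 × 10^-23) = 7.846 g/cm³.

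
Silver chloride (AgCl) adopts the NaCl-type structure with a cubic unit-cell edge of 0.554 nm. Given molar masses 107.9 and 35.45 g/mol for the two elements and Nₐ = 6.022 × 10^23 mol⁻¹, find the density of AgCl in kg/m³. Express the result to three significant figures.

5600 kg/m³

The NaCl-type structure contains Z = 4 formula units per cell; M(AgCl) = 107.9 + 35.45 = 143.35 g/mol.
a³ = (5.540 × 10^-8 cm)³ = 1.700 × 10^-22 cm³.
ρ = 4 × 143.35 / (6.022 × 10²³ × 1.700 × 10^-22) = 5.600 g/cm³ = 5600 kg/m³.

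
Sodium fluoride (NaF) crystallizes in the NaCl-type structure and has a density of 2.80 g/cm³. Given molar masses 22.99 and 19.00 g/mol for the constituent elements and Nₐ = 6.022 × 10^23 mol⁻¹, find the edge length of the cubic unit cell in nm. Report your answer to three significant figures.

M(NaF) = 41.99 g/mol; Z = 4 formula units per cell.
a³ = Z·M/(N_A·ρ) = 4 × 41.99 / (6.022 × 10²³ × 2.80) = 9.961 × 10^-23 cm³, so a = 4.636 × 10^-8 cm = 0.464 nm.

0.464 nm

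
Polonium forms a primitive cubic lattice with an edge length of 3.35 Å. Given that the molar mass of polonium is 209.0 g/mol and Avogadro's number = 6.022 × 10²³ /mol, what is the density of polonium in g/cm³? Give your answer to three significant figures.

A simple cubic unit cell contains Z = 1 atom.
Cell volume: a³ = (3.35 Å)³ = (3.350 × 10^-8 cm)³ = 3.760 × 10^-23 cm³.
ρ = Z·M/(N_A·a³) = 1 × 209.0 / (6.022 × 10²³ × 3.760 × 10^-23) = 9.231 g/cm³.

9.23 g/cm³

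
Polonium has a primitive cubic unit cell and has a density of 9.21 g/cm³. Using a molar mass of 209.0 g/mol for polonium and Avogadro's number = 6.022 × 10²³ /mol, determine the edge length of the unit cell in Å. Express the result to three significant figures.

With Z = 1 atom per simple cubic cell, a³ = Z·M/(N_A·ρ) = 1 × 209.0 / (6.022 × 10²³ × 9.210 g/cm³) = 3.768 × 10^-23 cm³.
a = (3.768 × 10^-23)^(1/3) = 3.353 × 10^-8 cm = 3.35 Å.

3.35 Å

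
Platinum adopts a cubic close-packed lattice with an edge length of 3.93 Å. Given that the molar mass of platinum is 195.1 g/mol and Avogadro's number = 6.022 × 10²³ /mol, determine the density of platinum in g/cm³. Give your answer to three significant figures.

An FCC unit cell contains Z = 4 atoms.
Cell volume: a³ = (3.93 Å)³ = (3.930 × 10^-8 cm)³ = 6.070 × 10^-23 cm³.
ρ = Z·M/(N_A·a³) = 4 × 195.1 / (6.022 × 10²³ × 6.070 × 10^-23) = 21.35 g/cm³.

21.4 g/cm³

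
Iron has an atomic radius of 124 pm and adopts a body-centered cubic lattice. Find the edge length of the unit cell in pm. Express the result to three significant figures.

In a BCC lattice, atoms touch along the body diagonal, so √3·a = 4r.
a = 4r/√3 = 4 × 124 / 1.7321 = 286 pm.

286 pm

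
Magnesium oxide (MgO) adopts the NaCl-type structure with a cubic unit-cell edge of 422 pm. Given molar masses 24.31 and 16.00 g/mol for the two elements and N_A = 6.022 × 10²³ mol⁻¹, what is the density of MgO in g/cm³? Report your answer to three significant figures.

3.56 g/cm³

The NaCl-type structure contains Z = 4 formula units per cell; M(MgO) = 24.31 + 16.00 = 40.31 g/mol.
a³ = (4.220 × 10^-8 cm)³ = 7.515 × 10^-23 cm³.
ρ = 4 × 40.31 / (6.022 × 10²³ × 7.515 × 10^-23) = 3.563 g/cm³.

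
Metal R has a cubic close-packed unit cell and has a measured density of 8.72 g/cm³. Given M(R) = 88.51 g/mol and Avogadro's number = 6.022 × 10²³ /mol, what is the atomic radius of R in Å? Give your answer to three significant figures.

1.44 Å

For an FCC cell (Z = 4), a³ = Z·M/(N_A·ρ) = 4 × 88.51 / (6.022 × 10²³ × 8.720) = 6.742 × 10^-23 cm³, so a = 4.070 × 10^-8 cm = 4.070 Å.
Atoms touch along the face diagonal, so √2·a = 4r, so r = 0.3536 × a = 1.44 Å.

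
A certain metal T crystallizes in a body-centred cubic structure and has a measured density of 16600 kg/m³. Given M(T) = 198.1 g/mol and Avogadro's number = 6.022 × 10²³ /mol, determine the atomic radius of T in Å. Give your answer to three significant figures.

1.48 Å

For a BCC cell (Z = 2), a³ = Z·M/(N_A·ρ) = 2 × 198.1 / (6.022 × 10²³ × 16.60) = 3.963 × 10^-23 cm³, so a = 3.409 × 10^-8 cm = 3.409 Å.
Atoms touch along the body diagonal, so √3·a = 4r, so r = 0.4330 × a = 1.48 Å.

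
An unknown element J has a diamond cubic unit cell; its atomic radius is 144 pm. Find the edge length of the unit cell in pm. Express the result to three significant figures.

665 pm

In a diamond cubic lattice, nearest neighbors lie along the body diagonal with √3·a = 8r.
a = 8r/√3 = 8 × 144 / 1.7321 = 665 pm.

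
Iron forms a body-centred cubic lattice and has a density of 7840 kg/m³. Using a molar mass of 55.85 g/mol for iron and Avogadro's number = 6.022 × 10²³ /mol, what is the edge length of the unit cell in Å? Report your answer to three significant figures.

2.87 Å

With Z = 2 atoms per BCC cell, a³ = Z·M/(N_A·ρ) = 2 × 55.85 / (6.022 × 10²³ × 7.840 g/cm³) = 2.366 × 10^-23 cm³.
a = (2.366 × 10^-23)^(1/3) = 2.871 × 10^-8 cm = 2.87 Å.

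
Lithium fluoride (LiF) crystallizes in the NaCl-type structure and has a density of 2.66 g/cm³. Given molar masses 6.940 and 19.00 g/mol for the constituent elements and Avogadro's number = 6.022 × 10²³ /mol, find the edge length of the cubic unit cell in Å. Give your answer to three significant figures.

M(LiF) = 25.94 g/mol; Z = 4 formula units per cell.
a³ = Z·M/(N_A·ρ) = 4 × 25.94 / (6.022 × 10²³ × 2.66) = 6.478 × 10^-23 cm³, so a = 4.016 × 10^-8 cm = 4.02 Å.

4.02 Å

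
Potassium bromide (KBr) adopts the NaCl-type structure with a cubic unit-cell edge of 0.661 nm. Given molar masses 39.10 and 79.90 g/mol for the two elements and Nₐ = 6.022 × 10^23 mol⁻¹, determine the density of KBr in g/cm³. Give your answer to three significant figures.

The NaCl-type structure contains Z = 4 formula units per cell; M(KBr) = 39.10 + 79.90 = 119.0 g/mol.
a³ = (6.610 × 10^-8 cm)³ = 2.888 × 10^-22 cm³.
ρ = 4 × 119.0 / (6.022 × 10²³ × 2.888 × 10^-22) = 2.737 g/cm³.

2.74 g/cm³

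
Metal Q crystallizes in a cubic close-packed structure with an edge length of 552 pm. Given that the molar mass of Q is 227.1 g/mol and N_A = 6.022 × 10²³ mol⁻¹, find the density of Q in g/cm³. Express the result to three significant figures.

8.97 g/cm³

An FCC unit cell contains Z = 4 atoms.
Cell volume: a³ = (552 pm)³ = (5.520 × 10^-8 cm)³ = 1.682 × 10^-22 cm³.
ρ = Z·M/(N_A·a³) = 4 × 227.1 / (6.022 × 10²³ × 1.682 × 10^-22) = 8.968 g/cm³.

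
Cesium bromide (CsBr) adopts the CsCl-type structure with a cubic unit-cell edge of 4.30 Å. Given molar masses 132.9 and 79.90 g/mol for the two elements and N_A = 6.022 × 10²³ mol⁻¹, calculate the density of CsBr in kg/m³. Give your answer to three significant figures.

4440 kg/m³

The CsCl-type structure contains Z = 1 formula unit per cell; M(CsBr) = 132.9 + 79.90 = 212.8 g/mol.
a³ = (4.300 × 10^-8 cm)³ = 7.951 × 10^-23 cm³.
ρ = 1 × 212.8 / (6.022 × 10²³ × 7.951 × 10^-23) = 4.445 g/cm³ = 4440 kg/m³.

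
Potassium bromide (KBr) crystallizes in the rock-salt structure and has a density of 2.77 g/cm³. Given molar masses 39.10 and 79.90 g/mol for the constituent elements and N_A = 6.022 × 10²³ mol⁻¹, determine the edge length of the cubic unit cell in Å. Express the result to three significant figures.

M(KBr) = 119.0 g/mol; Z = 4 formula units per cell.
a³ = Z·M/(N_A·ρ) = 4 × 119.0 / (6.022 × 10²³ × 2.77) = 2.854 × 10^-22 cm³, so a = 6.584 × 10^-8 cm = 6.58 Å.

6.58 Å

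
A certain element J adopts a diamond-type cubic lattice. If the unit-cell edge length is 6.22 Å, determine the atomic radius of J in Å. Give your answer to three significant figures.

In a diamond cubic lattice, nearest neighbors lie along the body diagonal with √3·a = 8r.
r = √3·a/8 = 1.7321 × 6.22 / 8 = 1.35 Å.

1.35 Å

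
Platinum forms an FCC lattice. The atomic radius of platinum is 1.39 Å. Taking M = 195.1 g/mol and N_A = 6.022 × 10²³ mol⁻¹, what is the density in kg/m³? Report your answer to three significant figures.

21300 kg/m³

In an FCC lattice, atoms touch along the face diagonal, so √2·a = 4r, giving a = 3.932 Å = 3.932 × 10^-8 cm.
With Z = 4, ρ = Z·M/(N_A·a³) = 4 × 195.1 / (6.022 × 10²³ × 6.077 × 10^-23) = 21.33 g/cm³ = 21300 kg/m³.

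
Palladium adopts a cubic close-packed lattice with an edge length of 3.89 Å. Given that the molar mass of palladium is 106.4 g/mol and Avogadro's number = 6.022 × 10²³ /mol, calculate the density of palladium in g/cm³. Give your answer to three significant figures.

An FCC unit cell contains Z = 4 atoms.
Cell volume: a³ = (3.89 Å)³ = (3.890 × 10^-8 cm)³ = 5.886 × 10^-23 cm³.
ρ = Z·M/(N_A·a³) = 4 × 106.4 / (6.022 × 10²³ × 5.886 × 10^-23) = 12.01 g/cm³.

12.0 g/cm³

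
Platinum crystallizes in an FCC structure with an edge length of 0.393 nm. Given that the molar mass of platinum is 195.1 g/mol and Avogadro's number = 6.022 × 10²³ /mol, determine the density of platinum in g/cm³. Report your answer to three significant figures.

An FCC unit cell contains Z = 4 atoms.
Cell volume: a³ = (0.393 nm)³ = (3.930 × 10^-8 cm)³ = 6.070 × 10^-23 cm³.
ρ = Z·M/(N_A·a³) = 4 × 195.1 / (6.022 × 10²³ × 6.070 × 10^-23) = 21.35 g/cm³.

21.4 g/cm³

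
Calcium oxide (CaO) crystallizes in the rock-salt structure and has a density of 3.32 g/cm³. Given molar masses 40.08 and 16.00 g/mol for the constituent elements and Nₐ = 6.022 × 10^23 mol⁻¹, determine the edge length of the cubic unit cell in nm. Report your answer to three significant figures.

0.482 nm

M(CaO) = 56.08 g/mol; Z = 4 formula units per cell.
a³ = Z·M/(N_A·ρ) = 4 × 56.08 / (6.022 × 10²³ × 3.32) = 1.122 × 10^-22 cm³, so a = 4.823 × 10^-8 cm = 0.482 nm.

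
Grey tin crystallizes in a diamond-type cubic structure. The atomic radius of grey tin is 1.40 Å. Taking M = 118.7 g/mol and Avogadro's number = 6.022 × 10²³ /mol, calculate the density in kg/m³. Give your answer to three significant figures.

In a diamond cubic lattice, nearest neighbors lie along the body diagonal with √3·a = 8r, giving a = 6.466 Å = 6.466 × 10^-8 cm.
With Z = 8, ρ = Z·M/(N_A·a³) = 8 × 118.7 / (6.022 × 10²³ × 2.704 × 10^-22) = 5.832 g/cm³ = 5830 kg/m³.

5830 kg/m³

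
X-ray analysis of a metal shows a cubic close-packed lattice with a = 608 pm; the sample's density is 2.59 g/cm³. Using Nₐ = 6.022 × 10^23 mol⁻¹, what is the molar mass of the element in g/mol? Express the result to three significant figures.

87.6 g/mol

An FCC cell has Z = 4 atoms; a = 6.080 × 10^-8 cm.
M = ρ·N_A·a³/Z = 2.59 × 6.022 × 10²³ × 2.248 × 10^-22 / 4 = 87.6 g/mol.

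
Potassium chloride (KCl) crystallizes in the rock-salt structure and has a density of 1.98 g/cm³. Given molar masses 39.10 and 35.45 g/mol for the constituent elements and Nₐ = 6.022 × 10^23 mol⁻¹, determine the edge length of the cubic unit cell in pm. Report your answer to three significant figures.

M(KCl) = 74.55 g/mol; Z = 4 formula units per cell.
a³ = Z·M/(N_A·ρ) = 4 × 74.55 / (6.022 × 10²³ × 1.98) = 2.501 × 10^-22 cm³, so a = 6.300 × 10^-8 cm = 630 pm.

630 pm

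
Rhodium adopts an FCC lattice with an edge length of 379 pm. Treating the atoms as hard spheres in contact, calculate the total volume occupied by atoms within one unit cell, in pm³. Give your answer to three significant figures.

In an FCC lattice atoms touch along the face diagonal, so √2·a = 4r, so r = 0.3536a = 134.0 pm.
V_atoms = Z × (4/3)πr³ = 4 × (4/3)π × (134.0)³ = 4.03 × 10^7 pm³.

4.03 × 10^7 pm³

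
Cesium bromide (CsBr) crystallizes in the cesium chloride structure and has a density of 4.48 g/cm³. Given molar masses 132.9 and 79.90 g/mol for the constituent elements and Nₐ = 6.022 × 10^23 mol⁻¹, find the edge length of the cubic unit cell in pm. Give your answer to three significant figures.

M(CsBr) = 212.8 g/mol; Z = 1 formula unit per cell.
a³ = Z·M/(N_A·ρ) = 1 × 212.8 / (6.022 × 10²³ × 4.48) = 7.888 × 10^-23 cm³, so a = 4.289 × 10^-8 cm = 429 pm.

429 pm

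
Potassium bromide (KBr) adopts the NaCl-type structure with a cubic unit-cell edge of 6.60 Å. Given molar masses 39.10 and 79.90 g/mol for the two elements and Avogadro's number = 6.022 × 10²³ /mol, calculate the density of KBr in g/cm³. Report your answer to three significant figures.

The NaCl-type structure contains Z = 4 formula units per cell; M(KBr) = 39.10 + 79.90 = 119.0 g/mol.
a³ = (6.600 × 10^-8 cm)³ = 2.875 × 10^-22 cm³.
ρ = 4 × 119.0 / (6.022 × 10²³ × 2.875 × 10^-22) = 2.749 g/cm³.

2.75 g/cm³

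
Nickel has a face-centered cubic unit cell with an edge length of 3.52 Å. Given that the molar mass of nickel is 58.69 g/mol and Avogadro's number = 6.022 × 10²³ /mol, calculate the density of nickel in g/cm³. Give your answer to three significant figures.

An FCC unit cell contains Z = 4 atoms.
Cell volume: a³ = (3.52 Å)³ = (3.520 × 10^-8 cm)³ = 4.361 × 10^-23 cm³.
ρ = Z·M/(N_A·a³) = 4 × 58.69 / (6.022 × 10²³ × 4.361 × 10^-23) = 8.938 g/cm³.

8.94 g/cm³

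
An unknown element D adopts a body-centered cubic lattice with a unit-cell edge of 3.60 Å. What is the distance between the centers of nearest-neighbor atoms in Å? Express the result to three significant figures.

In a BCC structure, atoms touch along the body diagonal, so √3·a = 4r; the nearest-neighbor distance equals 2r = 0.8660·a.
d = 0.8660 × 3.60 = 3.12 Å.

3.12 Å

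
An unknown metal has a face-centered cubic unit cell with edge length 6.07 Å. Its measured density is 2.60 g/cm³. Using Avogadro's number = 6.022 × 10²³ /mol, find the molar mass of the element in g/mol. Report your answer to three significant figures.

An FCC cell has Z = 4 atoms; a = 6.070 × 10^-8 cm.
M = ρ·N_A·a³/Z = 2.60 × 6.022 × 10²³ × 2.236 × 10^-22 / 4 = 87.5 g/mol.

87.5 g/mol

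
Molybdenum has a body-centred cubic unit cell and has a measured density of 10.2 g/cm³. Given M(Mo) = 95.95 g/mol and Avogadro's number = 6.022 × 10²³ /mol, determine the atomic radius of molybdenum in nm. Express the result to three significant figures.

For a BCC cell (Z = 2), a³ = Z·M/(N_A·ρ) = 2 × 95.95 / (6.022 × 10²³ × 10.20) = 3.124 × 10^-23 cm³, so a = 3.150 × 10^-8 cm = 0.3150 nm.
Atoms touch along the body diagonal, so √3·a = 4r, so r = 0.4330 × a = 0.136 nm.

0.136 nm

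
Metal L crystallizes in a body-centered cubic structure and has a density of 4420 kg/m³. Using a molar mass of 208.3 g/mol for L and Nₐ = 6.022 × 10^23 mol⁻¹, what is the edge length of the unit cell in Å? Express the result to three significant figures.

With Z = 2 atoms per BCC cell, a³ = Z·M/(N_A·ρ) = 2 × 208.3 / (6.022 × 10²³ × 4.420 g/cm³) = 1.565 × 10^-22 cm³.
a = (1.565 × 10^-22)^(1/3) = 5.389 × 10^-8 cm = 5.39 Å.

5.39 Å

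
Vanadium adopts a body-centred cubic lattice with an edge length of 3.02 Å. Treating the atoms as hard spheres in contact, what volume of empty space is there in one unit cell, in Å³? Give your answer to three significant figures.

In a BCC lattice atoms touch along the body diagonal, so √3·a = 4r, so r = 0.4330a = 1.308 Å.
V_cell = a³ = 27.54 Å³; V_atoms = 2 × (4/3)πr³ = 18.73 Å³.
Empty space = 27.54 − 18.73 = 8.81 Å³.

8.81 Å³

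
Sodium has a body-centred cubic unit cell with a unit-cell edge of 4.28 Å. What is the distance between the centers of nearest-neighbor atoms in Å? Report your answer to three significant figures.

In a BCC structure, atoms touch along the body diagonal, so √3·a = 4r; the nearest-neighbor distance equals 2r = 0.8660·a.
d = 0.8660 × 4.28 = 3.71 Å.

3.71 Å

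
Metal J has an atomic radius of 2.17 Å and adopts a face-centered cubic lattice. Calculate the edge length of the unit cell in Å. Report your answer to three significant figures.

In an FCC lattice, atoms touch along the face diagonal, so √2·a = 4r.
a = 4r/√2 = 4 × 2.17 / 1.4142 = 6.14 Å.

6.14 Å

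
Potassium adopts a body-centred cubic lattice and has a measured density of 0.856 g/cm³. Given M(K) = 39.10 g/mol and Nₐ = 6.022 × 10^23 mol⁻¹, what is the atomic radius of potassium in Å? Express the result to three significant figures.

For a BCC cell (Z = 2), a³ = Z·M/(N_A·ρ) = 2 × 39.10 / (6.022 × 10²³ × 0.8560) = 1.517 × 10^-22 cm³, so a = 5.333 × 10^-8 cm = 5.333 Å.
Atoms touch along the body diagonal, so √3·a = 4r, so r = 0.4330 × a = 2.31 Å.

2.31 Å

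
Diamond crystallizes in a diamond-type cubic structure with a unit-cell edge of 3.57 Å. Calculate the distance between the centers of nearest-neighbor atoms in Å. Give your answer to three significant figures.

1.55 Å

In a diamond cubic structure, nearest neighbors lie along the body diagonal with √3·a = 8r; the nearest-neighbor distance equals 2r = 0.4330·a.
d = 0.4330 × 3.57 = 1.55 Å.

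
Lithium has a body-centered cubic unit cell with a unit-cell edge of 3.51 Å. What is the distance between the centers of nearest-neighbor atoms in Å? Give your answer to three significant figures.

3.04 Å

In a BCC structure, atoms touch along the body diagonal, so √3·a = 4r; the nearest-neighbor distance equals 2r = 0.8660·a.
d = 0.8660 × 3.51 = 3.04 Å.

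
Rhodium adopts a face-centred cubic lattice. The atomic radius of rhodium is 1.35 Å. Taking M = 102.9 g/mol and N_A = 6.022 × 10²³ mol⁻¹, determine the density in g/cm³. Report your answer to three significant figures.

In an FCC lattice, atoms touch along the face diagonal, so √2·a = 4r, giving a = 3.818 Å = 3.818 × 10^-8 cm.
With Z = 4, ρ = Z·M/(N_A·a³) = 4 × 102.9 / (6.022 × 10²³ × 5.567 × 10^-23) = 12.28 g/cm³.

12.3 g/cm³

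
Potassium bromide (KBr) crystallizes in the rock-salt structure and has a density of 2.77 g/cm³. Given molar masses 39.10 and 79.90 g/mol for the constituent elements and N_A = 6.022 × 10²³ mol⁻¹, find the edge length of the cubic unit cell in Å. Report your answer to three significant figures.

6.58 Å

M(KBr) = 119.0 g/mol; Z = 4 formula units per cell.
a³ = Z·M/(N_A·ρ) = 4 × 119.0 / (6.022 × 10²³ × 2.77) = 2.854 × 10^-22 cm³, so a = 6.584 × 10^-8 cm = 6.58 Å.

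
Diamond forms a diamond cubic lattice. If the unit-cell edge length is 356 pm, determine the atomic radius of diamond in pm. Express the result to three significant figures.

77.1 pm

In a diamond cubic lattice, nearest neighbors lie along the body diagonal with √3·a = 8r.
r = √3·a/8 = 1.7321 × 356 / 8 = 77.1 pm.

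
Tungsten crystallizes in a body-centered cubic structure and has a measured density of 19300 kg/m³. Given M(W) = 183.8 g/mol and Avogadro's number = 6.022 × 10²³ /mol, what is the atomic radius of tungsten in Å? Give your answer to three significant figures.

1.37 Å

For a BCC cell (Z = 2), a³ = Z·M/(N_A·ρ) = 2 × 183.8 / (6.022 × 10²³ × 19.30) = 3.163 × 10^-23 cm³, so a = 3.162 × 10^-8 cm = 3.162 Å.
Atoms touch along the body diagonal, so √3·a = 4r, so r = 0.4330 × a = 1.37 Å.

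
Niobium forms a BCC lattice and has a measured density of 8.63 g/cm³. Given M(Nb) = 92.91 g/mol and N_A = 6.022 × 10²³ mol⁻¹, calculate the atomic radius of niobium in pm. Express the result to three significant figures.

For a BCC cell (Z = 2), a³ = Z·M/(N_A·ρ) = 2 × 92.91 / (6.022 × 10²³ × 8.630) = 3.576 × 10^-23 cm³, so a = 3.294 × 10^-8 cm = 329.4 pm.
Atoms touch along the body diagonal, so √3·a = 4r, so r = 0.4330 × a = 143 pm.

143 pm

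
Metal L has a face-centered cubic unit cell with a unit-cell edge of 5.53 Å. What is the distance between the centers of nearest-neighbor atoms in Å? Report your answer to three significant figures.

3.91 Å

In an FCC structure, atoms touch along the face diagonal, so √2·a = 4r; the nearest-neighbor distance equals 2r = 0.7071·a.
d = 0.7071 × 5.53 = 3.91 Å.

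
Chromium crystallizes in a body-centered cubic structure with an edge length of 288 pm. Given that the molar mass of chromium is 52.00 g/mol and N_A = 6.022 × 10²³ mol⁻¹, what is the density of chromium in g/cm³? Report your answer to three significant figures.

A BCC unit cell contains Z = 2 atoms.
Cell volume: a³ = (288 pm)³ = (2.880 × 10^-8 cm)³ = 2.389 × 10^-23 cm³.
ρ = Z·M/(N_A·a³) = 2 × 52.00 / (6.022 × 10²³ × 2.389 × 10^-23) = 7.230 g/cm³.

7.23 g/cm³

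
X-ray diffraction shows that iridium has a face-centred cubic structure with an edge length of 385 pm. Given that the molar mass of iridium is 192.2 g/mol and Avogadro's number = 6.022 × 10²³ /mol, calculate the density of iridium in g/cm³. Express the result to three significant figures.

An FCC unit cell contains Z = 4 atoms.
Cell volume: a³ = (385 pm)³ = (3.850 × 10^-8 cm)³ = 5.707 × 10^-23 cm³.
ρ = Z·M/(N_A·a³) = 4 × 192.2 / (6.022 × 10²³ × 5.707 × 10^-23) = 22.37 g/cm³.

22.4 g/cm³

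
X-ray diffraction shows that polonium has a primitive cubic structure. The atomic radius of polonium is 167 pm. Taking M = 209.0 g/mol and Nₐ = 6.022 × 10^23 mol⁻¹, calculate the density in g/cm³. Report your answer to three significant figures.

9.31 g/cm³

In a simple cubic lattice, atoms touch along the cell edge, so a = 2r, giving a = 334.0 pm = 3.340 × 10^-8 cm.
With Z = 1, ρ = Z·M/(N_A·a³) = 1 × 209.0 / (6.022 × 10²³ × 3.726 × 10^-23) = 9.315 g/cm³.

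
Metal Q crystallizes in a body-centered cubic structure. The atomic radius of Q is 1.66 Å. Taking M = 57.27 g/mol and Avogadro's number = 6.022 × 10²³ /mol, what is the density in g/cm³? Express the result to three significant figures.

In a BCC lattice, atoms touch along the body diagonal, so √3·a = 4r, giving a = 3.834 Å = 3.834 × 10^-8 cm.
With Z = 2, ρ = Z·M/(N_A·a³) = 2 × 57.27 / (6.022 × 10²³ × 5.634 × 10^-23) = 3.376 g/cm³.

3.38 g/cm³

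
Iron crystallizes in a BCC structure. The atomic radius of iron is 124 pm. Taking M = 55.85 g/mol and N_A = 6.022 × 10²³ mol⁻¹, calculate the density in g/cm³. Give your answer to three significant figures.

In a BCC lattice, atoms touch along the body diagonal, so √3·a = 4r, giving a = 286.4 pm = 2.864 × 10^-8 cm.
With Z = 2, ρ = Z·M/(N_A·a³) = 2 × 55.85 / (6.022 × 10²³ × 2.348 × 10^-23) = 7.899 g/cm³.

7.90 g/cm³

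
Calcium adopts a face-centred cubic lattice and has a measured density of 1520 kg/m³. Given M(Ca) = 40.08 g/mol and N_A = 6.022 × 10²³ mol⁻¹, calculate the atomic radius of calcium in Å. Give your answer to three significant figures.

1.98 Å

For an FCC cell (Z = 4), a³ = Z·M/(N_A·ρ) = 4 × 40.08 / (6.022 × 10²³ × 1.520) = 1.751 × 10^-22 cm³, so a = 5.595 × 10^-8 cm = 5.595 Å.
Atoms touch along the face diagonal, so √2·a = 4r, so r = 0.3536 × a = 1.98 Å.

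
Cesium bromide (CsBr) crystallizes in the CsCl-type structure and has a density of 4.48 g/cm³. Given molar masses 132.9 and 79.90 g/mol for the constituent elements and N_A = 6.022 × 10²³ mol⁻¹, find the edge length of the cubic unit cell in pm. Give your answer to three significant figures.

429 pm

M(CsBr) = 212.8 g/mol; Z = 1 formula unit per cell.
a³ = Z·M/(N_A·ρ) = 1 × 212.8 / (6.022 × 10²³ × 4.48) = 7.888 × 10^-23 cm³, so a = 4.289 × 10^-8 cm = 429 pm.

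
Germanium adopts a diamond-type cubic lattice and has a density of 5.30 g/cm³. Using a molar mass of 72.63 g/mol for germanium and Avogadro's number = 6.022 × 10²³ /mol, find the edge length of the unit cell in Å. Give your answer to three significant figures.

5.67 Å

With Z = 8 atoms per diamond cubic cell, a³ = Z·M/(N_A·ρ) = 8 × 72.63 / (6.022 × 10²³ × 5.300 g/cm³) = 1.820 × 10^-22 cm³.
a = (1.820 × 10^-22)^(1/3) = 5.668 × 10^-8 cm = 5.67 Å.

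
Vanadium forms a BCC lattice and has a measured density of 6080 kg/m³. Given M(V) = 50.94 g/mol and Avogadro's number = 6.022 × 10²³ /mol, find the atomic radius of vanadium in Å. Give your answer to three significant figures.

For a BCC cell (Z = 2), a³ = Z·M/(N_A·ρ) = 2 × 50.94 / (6.022 × 10²³ × 6.080) = 2.783 × 10^-23 cm³, so a = 3.030 × 10^-8 cm = 3.030 Å.
Atoms touch along the body diagonal, so √3·a = 4r, so r = 0.4330 × a = 1.31 Å.

1.31 Å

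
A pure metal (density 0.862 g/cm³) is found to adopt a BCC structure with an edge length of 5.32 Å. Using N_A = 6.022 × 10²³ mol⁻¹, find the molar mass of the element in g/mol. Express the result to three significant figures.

A BCC cell has Z = 2 atoms; a = 5.320 × 10^-8 cm.
M = ρ·N_A·a³/Z = 0.862 × 6.022 × 10²³ × 1.506 × 10^-22 / 2 = 39.1 g/mol.

39.1 g/mol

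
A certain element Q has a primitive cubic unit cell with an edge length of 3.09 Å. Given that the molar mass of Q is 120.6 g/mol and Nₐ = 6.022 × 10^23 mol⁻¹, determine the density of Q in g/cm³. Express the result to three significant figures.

6.79 g/cm³

A simple cubic unit cell contains Z = 1 atom.
Cell volume: a³ = (3.09 Å)³ = (3.090 × 10^-8 cm)³ = 2.950 × 10^-23 cm³.
ρ = Z·M/(N_A·a³) = 1 × 120.6 / (6.022 × 10²³ × 2.950 × 10^-23) = 6.788 g/cm³.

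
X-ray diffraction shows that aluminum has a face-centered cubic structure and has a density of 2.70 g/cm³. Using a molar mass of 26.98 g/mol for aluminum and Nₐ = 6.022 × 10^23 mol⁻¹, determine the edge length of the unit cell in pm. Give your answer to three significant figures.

405 pm

With Z = 4 atoms per FCC cell, a³ = Z·M/(N_A·ρ) = 4 × 26.98 / (6.022 × 10²³ × 2.700 g/cm³) = 6.637 × 10^-23 cm³.
a = (6.637 × 10^-23)^(1/3) = 4.049 × 10^-8 cm = 405 pm.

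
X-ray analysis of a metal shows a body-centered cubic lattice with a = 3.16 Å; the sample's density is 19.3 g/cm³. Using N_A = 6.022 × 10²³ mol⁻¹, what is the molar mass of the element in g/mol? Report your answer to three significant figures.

183 g/mol

A BCC cell has Z = 2 atoms; a = 3.160 × 10^-8 cm.
M = ρ·N_A·a³/Z = 19.3 × 6.022 × 10²³ × 3.155 × 10^-23 / 2 = 183 g/mol.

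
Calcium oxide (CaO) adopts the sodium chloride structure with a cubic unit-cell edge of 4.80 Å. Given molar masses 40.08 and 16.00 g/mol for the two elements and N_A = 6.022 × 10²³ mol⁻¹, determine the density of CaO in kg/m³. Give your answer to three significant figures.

3370 kg/m³

The sodium chloride structure contains Z = 4 formula units per cell; M(CaO) = 40.08 + 16.00 = 56.08 g/mol.
a³ = (4.800 × 10^-8 cm)³ = 1.106 × 10^-22 cm³.
ρ = 4 × 56.08 / (6.022 × 10²³ × 1.106 × 10^-22) = 3.368 g/cm³ = 3370 kg/m³.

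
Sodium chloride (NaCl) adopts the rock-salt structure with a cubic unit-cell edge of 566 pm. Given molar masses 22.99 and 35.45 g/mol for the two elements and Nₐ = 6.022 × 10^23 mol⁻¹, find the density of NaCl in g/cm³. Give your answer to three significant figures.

The rock-salt structure contains Z = 4 formula units per cell; M(NaCl) = 22.99 + 35.45 = 58.44 g/mol.
a³ = (5.660 × 10^-8 cm)³ = 1.813 × 10^-22 cm³.
ρ = 4 × 58.44 / (6.022 × 10²³ × 1.813 × 10^-22) = 2.141 g/cm³.

2.14 g/cm³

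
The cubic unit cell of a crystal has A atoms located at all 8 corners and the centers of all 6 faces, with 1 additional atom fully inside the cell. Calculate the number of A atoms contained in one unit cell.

Corner atoms are shared by 8 cells (1/8 each), face atoms by 2 (1/2 each), interior atoms are unshared.
Net atoms = 8 × 1/8 + 6 × 1/2 + 1 = 1 + 3 + 1 = 5.

5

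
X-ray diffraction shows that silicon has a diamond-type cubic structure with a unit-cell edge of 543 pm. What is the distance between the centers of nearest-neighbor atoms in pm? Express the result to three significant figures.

In a diamond cubic structure, nearest neighbors lie along the body diagonal with √3·a = 8r; the nearest-neighbor distance equals 2r = 0.4330·a.
d = 0.4330 × 543 = 235 pm.

235 pm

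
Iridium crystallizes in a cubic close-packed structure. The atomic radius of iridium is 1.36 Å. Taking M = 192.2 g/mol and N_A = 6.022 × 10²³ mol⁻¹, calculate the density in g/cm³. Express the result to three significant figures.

In an FCC lattice, atoms touch along the face diagonal, so √2·a = 4r, giving a = 3.847 Å = 3.847 × 10^-8 cm.
With Z = 4, ρ = Z·M/(N_A·a³) = 4 × 192.2 / (6.022 × 10²³ × 5.692 × 10^-23) = 22.43 g/cm³.

22.4 g/cm³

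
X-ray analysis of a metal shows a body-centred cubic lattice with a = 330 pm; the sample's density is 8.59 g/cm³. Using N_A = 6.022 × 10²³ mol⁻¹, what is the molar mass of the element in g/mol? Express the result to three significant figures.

A BCC cell has Z = 2 atoms; a = 3.300 × 10^-8 cm.
M = ρ·N_A·a³/Z = 8.59 × 6.022 × 10²³ × 3.594 × 10^-23 / 2 = 92.9 g/mol.

92.9 g/mol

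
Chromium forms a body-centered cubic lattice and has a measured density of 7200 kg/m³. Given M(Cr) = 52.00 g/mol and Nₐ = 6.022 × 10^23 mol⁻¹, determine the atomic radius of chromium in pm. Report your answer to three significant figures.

For a BCC cell (Z = 2), a³ = Z·M/(N_A·ρ) = 2 × 52.00 / (6.022 × 10²³ × 7.200) = 2.399 × 10^-23 cm³, so a = 2.884 × 10^-8 cm = 288.4 pm.
Atoms touch along the body diagonal, so √3·a = 4r, so r = 0.4330 × a = 125 pm.

125 pm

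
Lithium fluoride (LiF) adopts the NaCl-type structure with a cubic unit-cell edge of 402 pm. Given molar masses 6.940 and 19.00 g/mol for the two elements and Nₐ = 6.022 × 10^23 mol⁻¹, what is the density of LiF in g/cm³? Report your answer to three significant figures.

2.65 g/cm³

The NaCl-type structure contains Z = 4 formula units per cell; M(LiF) = 6.940 + 19.00 = 25.94 g/mol.
a³ = (4.020 × 10^-8 cm)³ = 6.496 × 10^-23 cm³.
ρ = 4 × 25.94 / (6.022 × 10²³ × 6.496 × 10^-23) = 2.652 g/cm³.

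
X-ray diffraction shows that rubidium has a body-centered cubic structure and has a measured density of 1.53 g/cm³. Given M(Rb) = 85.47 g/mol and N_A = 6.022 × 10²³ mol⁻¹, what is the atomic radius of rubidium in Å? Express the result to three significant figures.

For a BCC cell (Z = 2), a³ = Z·M/(N_A·ρ) = 2 × 85.47 / (6.022 × 10²³ × 1.530) = 1.855 × 10^-22 cm³, so a = 5.703 × 10^-8 cm = 5.703 Å.
Atoms touch along the body diagonal, so √3·a = 4r, so r = 0.4330 × a = 2.47 Å.

2.47 Å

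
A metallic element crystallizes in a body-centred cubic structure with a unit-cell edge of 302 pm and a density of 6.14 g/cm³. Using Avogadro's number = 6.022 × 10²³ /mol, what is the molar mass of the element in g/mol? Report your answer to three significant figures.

A BCC cell has Z = 2 atoms; a = 3.020 × 10^-8 cm.
M = ρ·N_A·a³/Z = 6.14 × 6.022 × 10²³ × 2.754 × 10^-23 / 2 = 50.9 g/mol.

50.9 g/mol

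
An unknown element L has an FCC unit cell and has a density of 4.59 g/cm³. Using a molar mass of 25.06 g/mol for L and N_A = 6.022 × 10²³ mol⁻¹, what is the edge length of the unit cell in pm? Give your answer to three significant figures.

With Z = 4 atoms per FCC cell, a³ = Z·M/(N_A·ρ) = 4 × 25.06 / (6.022 × 10²³ × 4.590 g/cm³) = 3.626 × 10^-23 cm³.
a = (3.626 × 10^-23)^(1/3) = 3.310 × 10^-8 cm = 331 pm.

331 pm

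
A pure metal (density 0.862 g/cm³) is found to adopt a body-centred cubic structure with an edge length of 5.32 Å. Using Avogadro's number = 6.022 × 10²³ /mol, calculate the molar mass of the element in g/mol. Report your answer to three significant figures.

39.1 g/mol

A BCC cell has Z = 2 atoms; a = 5.320 × 10^-8 cm.
M = ρ·N_A·a³/Z = 0.862 × 6.022 × 10²³ × 1.506 × 10^-22 / 2 = 39.1 g/mol.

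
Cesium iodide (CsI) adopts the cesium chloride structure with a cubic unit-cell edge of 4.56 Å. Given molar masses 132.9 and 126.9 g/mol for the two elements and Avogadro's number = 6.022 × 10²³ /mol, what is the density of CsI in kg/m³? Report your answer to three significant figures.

4550 kg/m³

The cesium chloride structure contains Z = 1 formula unit per cell; M(CsI) = 132.9 + 126.9 = 259.8 g/mol.
a³ = (4.560 × 10^-8 cm)³ = 9.482 × 10^-23 cm³.
ρ = 1 × 259.8 / (6.022 × 10²³ × 9.482 × 10^-23) = 4.550 g/cm³ = 4550 kg/m³.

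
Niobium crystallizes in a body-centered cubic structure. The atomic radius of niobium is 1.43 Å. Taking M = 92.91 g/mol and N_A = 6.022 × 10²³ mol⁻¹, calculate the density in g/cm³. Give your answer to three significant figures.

In a BCC lattice, atoms touch along the body diagonal, so √3·a = 4r, giving a = 3.302 Å = 3.302 × 10^-8 cm.
With Z = 2, ρ = Z·M/(N_A·a³) = 2 × 92.91 / (6.022 × 10²³ × 3.602 × 10^-23) = 8.567 g/cm³.

8.57 g/cm³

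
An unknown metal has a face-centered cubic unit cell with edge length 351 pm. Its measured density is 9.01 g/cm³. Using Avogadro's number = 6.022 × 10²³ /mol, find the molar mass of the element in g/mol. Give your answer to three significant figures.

58.7 g/mol

An FCC cell has Z = 4 atoms; a = 3.510 × 10^-8 cm.
M = ρ·N_A·a³/Z = 9.01 × 6.022 × 10²³ × 4.324 × 10^-23 / 4 = 58.7 g/mol.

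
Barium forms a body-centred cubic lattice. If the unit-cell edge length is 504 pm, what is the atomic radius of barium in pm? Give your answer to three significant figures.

In a BCC lattice, atoms touch along the body diagonal, so √3·a = 4r.
r = √3·a/4 = 1.7321 × 504 / 4 = 218 pm.

218 pm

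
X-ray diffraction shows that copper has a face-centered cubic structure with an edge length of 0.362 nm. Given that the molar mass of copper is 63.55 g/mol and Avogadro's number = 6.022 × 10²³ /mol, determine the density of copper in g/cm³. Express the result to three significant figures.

8.90 g/cm³

An FCC unit cell contains Z = 4 atoms.
Cell volume: a³ = (0.362 nm)³ = (3.620 × 10^-8 cm)³ = 4.744 × 10^-23 cm³.
ρ = Z·M/(N_A·a³) = 4 × 63.55 / (6.022 × 10²³ × 4.744 × 10^-23) = 8.898 g/cm³.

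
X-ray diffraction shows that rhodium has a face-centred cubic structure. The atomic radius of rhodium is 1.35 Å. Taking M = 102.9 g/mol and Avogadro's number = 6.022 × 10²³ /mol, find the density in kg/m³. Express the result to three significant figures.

12300 kg/m³

In an FCC lattice, atoms touch along the face diagonal, so √2·a = 4r, giving a = 3.818 Å = 3.818 × 10^-8 cm.
With Z = 4, ρ = Z·M/(N_A·a³) = 4 × 102.9 / (6.022 × 10²³ × 5.567 × 10^-23) = 12.28 g/cm³ = 12300 kg/m³.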